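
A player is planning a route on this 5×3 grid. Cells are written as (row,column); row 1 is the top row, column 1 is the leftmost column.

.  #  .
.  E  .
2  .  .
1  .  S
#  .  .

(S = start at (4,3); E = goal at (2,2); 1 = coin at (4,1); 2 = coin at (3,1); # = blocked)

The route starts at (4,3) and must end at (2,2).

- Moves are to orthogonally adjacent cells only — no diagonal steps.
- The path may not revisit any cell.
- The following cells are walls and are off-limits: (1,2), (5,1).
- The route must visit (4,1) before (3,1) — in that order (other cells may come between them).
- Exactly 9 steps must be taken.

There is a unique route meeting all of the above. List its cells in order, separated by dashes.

(4,3) - (5,3) - (5,2) - (4,2) - (4,1) - (3,1) - (3,2) - (3,3) - (2,3) - (2,2)

The waypoints must appear in the order (4,1), (3,1), with no cell reused.
Route from (4,3): down to (5,3), left to (5,2), up to (4,2), left to (4,1), up to (3,1), 2× right (reaching (3,3)), up to (2,3), left to (2,2) — 9 moves in all.
Check: order respected (1 at step 4, 2 at step 5); 9 moves as required.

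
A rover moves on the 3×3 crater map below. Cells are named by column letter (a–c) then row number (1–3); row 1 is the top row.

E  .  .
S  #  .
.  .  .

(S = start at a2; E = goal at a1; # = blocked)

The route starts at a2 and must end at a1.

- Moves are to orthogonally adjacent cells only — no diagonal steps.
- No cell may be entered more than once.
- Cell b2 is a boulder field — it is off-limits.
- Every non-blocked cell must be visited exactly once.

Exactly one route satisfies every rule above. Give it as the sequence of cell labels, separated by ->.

a2 -> a3 -> b3 -> c3 -> c2 -> c1 -> b1 -> a1

Need to visit all 8 open cells exactly once, starting at a2 and ending at a1.
Cell b3 has only two open neighbours (a3 and c3), so the path must pass straight through it: one of those is the cell it's entered from and the other is where it exits.
Route from a2: down to a3, 2× right (reaching c3), 2× up (reaching c1), 2× left (reaching a1) — 7 moves in all.
Check: all 8 open cells covered.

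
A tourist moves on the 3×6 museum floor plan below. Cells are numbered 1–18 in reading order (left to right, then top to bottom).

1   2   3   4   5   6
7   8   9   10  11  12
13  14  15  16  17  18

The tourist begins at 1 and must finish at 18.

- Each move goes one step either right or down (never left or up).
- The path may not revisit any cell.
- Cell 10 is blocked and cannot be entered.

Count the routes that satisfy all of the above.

9

A right/down-only route from 1 to 18 makes exactly 2 down-moves and 5 right-moves in some order.
With no other constraints that would be C(7,2) = 21 routes.
Subtract routes through each blocked cell (inclusion–exclusion for overlaps): − through 10: 12 → 9.
That gives 9 routes.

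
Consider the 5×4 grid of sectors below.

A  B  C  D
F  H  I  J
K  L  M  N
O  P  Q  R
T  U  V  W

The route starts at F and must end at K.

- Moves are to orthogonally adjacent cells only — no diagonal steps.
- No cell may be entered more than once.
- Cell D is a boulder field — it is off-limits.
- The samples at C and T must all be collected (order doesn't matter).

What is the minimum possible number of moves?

Any route passes through C and T in some order between F and K. Summing Manhattan distances along each leg and taking the cheapest ordering (F → C → T → K) gives a lower bound of 3 + 6 + 2 = 11 moves.
A route of 11 moves achieves this: F → A → B → C → I → M → Q → V → U → T → O → K.
Since 11 matches the lower bound, it is optimal.

11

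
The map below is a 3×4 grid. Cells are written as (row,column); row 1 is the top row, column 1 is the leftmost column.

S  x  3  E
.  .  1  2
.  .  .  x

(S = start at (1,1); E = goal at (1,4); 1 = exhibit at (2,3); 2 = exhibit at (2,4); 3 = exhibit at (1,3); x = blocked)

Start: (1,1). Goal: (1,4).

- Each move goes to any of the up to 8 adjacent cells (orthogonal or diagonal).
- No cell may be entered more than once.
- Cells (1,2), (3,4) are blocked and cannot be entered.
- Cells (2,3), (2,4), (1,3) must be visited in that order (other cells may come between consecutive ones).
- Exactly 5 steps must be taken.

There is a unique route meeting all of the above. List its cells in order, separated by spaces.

The waypoints must appear in the order (2,3), (2,4), (1,3), with no cell reused.
Route from (1,1): down-right 1 to (2,2), right 2 to (2,4), up-left 1 to (1,3), right 1 to (1,4) — 5 moves in all.
Check: order respected (1 at step 2, 2 at step 3, 3 at step 4); 5 moves as required.

(1,1) (2,2) (2,3) (2,4) (1,3) (1,4)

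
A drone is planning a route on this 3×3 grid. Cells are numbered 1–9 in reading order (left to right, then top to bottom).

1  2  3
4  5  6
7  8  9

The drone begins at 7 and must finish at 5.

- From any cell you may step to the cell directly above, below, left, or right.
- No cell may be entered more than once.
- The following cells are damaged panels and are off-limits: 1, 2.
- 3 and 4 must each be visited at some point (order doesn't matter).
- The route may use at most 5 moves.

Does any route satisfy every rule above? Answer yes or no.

3 must be visited but has only one open neighbour (6), and it is neither the start nor the goal — the route would have to enter and leave through 6, re-entering it.

no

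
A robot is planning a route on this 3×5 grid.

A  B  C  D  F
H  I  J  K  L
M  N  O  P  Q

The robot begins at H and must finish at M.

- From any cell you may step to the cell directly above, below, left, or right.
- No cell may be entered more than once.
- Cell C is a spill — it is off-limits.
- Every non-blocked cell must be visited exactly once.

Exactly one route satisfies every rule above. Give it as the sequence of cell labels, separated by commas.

H, A, B, I, J, K, D, F, L, Q, P, O, N, M

Need to visit all 14 open cells exactly once, starting at H and ending at M.
Cell A has only two open neighbours (H and B), so the path must pass straight through it: one of those is the cell it's entered from and the other is where it exits.
Route from H: up to A, right to B, down to I, 2× right (reaching K), up to D, right to F, 2× down (reaching Q), 4× left (reaching M) — 13 moves in all.
Check: all 14 open cells covered.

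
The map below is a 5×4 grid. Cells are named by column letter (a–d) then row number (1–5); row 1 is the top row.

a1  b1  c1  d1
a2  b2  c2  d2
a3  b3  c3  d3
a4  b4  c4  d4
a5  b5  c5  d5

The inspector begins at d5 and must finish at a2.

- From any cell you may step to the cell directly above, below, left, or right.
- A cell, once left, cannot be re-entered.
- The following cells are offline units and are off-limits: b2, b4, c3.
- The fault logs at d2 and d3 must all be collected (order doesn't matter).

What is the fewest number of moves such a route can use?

Any route passes through d2 and d3 in some order between d5 and a2. Summing Manhattan distances along each leg and taking the cheapest ordering (d5 → d3 → d2 → a2) gives a lower bound of 2 + 1 + 3 = 6 moves.
That bound ignores the blocked cells. Measuring each leg by the fewest moves that actually steer around them (d5→d3: 2; d3→d2: 1; d2→a2: 5) raises the lower bound to 8.
A route of 8 moves exists: d5 → d4 → d3 → d2 → d1 → c1 → b1 → a1 → a2.
Since 8 matches that lower bound, it is optimal.

8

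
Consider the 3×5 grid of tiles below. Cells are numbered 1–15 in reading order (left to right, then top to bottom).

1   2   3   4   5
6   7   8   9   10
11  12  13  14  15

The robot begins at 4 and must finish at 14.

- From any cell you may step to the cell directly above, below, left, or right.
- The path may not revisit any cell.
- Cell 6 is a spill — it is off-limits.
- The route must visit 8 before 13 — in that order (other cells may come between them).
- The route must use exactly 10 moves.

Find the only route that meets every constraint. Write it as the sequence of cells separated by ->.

The waypoints must appear in the order 8, 13, with no cell reused.
Route from 4: right 1 to 5, down 1 to 10, left 2 to 8, up 1 to 3, left 1 to 2, down 2 to 12, right 2 to 14 — 10 moves in all.
Check: order respected (8 at step 4, 13 at step 9); 10 moves as required.

4 -> 5 -> 10 -> 9 -> 8 -> 3 -> 2 -> 7 -> 12 -> 13 -> 14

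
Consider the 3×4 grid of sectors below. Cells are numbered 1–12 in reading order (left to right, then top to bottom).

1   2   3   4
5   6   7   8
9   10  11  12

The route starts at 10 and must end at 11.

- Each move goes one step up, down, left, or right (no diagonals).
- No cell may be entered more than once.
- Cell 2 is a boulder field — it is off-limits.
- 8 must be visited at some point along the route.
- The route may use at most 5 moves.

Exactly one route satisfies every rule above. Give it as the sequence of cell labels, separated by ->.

Any route must reach 8 and still end at 11 within 5 moves, so the order of the required stops is forced.
Route from 10: up to 6, 2× right (reaching 8), down to 12, left to 11 — 5 moves in all.
Check: all required cells visited; 5 ≤ 5 moves.

10 -> 6 -> 7 -> 8 -> 12 -> 11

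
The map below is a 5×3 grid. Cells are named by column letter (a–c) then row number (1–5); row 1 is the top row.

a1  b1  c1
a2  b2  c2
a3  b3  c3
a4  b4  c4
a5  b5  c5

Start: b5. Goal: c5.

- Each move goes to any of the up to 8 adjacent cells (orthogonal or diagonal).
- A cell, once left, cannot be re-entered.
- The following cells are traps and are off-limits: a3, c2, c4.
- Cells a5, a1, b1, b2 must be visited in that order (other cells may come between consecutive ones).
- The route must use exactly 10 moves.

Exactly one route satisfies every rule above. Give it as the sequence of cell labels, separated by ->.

The waypoints must appear in the order a5, a1, b1, b2, with no cell reused.
Route from b5: left 1 to a5, up 1 to a4, up-right 1 to b3, up-left 1 to a2, up 1 to a1, right 1 to b1, down 1 to b2, down-right 1 to c3, down-left 1 to b4, down-right 1 to c5 — 10 moves in all.
Check: order respected (a5 at step 1, a1 at step 5, b1 at step 6, b2 at step 7); 10 moves as required.

b5 -> a5 -> a4 -> b3 -> a2 -> a1 -> b1 -> b2 -> c3 -> b4 -> c5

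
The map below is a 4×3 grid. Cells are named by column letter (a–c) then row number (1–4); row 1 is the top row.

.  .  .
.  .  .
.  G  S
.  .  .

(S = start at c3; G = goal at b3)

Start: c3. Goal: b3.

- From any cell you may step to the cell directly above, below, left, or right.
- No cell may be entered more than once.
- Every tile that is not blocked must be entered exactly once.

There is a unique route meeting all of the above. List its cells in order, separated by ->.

Need to visit all 12 open cells exactly once, starting at c3 and ending at b3.
Route from c3: down 1 to c4, left 2 to a4, up 3 to a1, right 2 to c1, down 1 to c2, left 1 to b2, down 1 to b3 — 11 moves in all.
Check: all 12 open cells covered.

c3 -> c4 -> b4 -> a4 -> a3 -> a2 -> a1 -> b1 -> c1 -> c2 -> b2 -> b3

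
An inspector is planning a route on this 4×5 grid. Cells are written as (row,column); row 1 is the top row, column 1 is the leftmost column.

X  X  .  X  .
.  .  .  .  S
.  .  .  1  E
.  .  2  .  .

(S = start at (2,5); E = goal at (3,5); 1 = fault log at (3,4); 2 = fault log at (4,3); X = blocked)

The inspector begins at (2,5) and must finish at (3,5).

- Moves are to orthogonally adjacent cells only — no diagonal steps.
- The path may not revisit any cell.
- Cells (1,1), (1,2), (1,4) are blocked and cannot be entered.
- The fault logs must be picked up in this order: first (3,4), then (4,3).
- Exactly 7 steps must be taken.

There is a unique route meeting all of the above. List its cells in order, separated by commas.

The waypoints must appear in the order (3,4), (4,3), with no cell reused.
Route from (2,5): left 1 to (2,4), down 1 to (3,4), left 1 to (3,3), down 1 to (4,3), right 2 to (4,5), up 1 to (3,5) — 7 moves in all.
Check: order respected (1 at step 2, 2 at step 4); 7 moves as required.

(2,5), (2,4), (3,4), (3,3), (4,3), (4,4), (4,5), (3,5)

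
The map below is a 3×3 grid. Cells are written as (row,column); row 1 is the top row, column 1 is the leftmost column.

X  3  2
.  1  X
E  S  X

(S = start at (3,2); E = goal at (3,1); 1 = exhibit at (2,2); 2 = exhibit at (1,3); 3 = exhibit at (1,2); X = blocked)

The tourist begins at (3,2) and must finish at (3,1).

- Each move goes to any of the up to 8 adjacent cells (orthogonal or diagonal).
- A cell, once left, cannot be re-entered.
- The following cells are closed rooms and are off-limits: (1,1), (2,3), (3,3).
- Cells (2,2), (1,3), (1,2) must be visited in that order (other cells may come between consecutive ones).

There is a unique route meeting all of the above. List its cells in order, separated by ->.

The waypoints must appear in the order (2,2), (1,3), (1,2), with no cell reused.
Route from (3,2): up to (2,2), up-right to (1,3), left to (1,2), down-left to (2,1), down to (3,1) — 5 moves in all.
Check: order respected (1 at step 1, 2 at step 2, 3 at step 3).

(3,2) -> (2,2) -> (1,3) -> (1,2) -> (2,1) -> (3,1)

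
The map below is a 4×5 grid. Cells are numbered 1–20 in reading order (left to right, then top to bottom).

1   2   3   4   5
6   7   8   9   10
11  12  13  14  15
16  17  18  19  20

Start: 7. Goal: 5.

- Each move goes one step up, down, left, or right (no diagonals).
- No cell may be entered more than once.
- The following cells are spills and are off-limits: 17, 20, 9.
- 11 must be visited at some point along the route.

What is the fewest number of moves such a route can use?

8

Any route passes through 11 somewhere between 7 and 5. Summing Manhattan distances along the two legs (7 → 11 → 5) gives a lower bound of 2 + 6 = 8 moves.
A route of 8 moves achieves this: 7 → 12 → 11 → 6 → 1 → 2 → 3 → 4 → 5.
Since 8 matches the lower bound, it is optimal.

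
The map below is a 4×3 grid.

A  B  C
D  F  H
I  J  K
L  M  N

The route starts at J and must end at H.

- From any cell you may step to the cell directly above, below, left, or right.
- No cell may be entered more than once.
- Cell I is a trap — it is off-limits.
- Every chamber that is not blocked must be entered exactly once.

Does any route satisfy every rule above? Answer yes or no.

Cell L has only one open neighbour but is neither the start nor the goal, so a Hamiltonian route would have to both enter and leave it through the same neighbour — impossible without revisiting.

no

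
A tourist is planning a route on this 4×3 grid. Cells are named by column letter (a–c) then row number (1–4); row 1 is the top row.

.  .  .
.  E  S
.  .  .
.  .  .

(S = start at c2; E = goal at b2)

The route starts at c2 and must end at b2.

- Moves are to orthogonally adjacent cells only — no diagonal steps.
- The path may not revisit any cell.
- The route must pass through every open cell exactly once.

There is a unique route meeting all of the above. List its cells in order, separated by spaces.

c2 c1 b1 a1 a2 a3 a4 b4 c4 c3 b3 b2

Need to visit all 12 open cells exactly once, starting at c2 and ending at b2.
Route from c2: up to c1, 2× left (reaching a1), 3× down (reaching a4), 2× right (reaching c4), up to c3, left to b3, up to b2 — 11 moves in all.
Check: all 12 open cells covered.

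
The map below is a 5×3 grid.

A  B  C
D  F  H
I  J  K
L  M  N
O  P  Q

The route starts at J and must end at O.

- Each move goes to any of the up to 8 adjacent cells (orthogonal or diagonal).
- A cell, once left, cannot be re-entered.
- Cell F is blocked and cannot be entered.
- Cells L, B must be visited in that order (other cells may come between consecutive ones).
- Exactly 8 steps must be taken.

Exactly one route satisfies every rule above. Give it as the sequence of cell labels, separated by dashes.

J - L - I - D - B - H - K - M - O

The waypoints must appear in the order L, B, with no cell reused.
Route from J: down-left 1 to L, up 2 to D, up-right 1 to B, down-right 1 to H, down 1 to K, down-left 2 to O — 8 moves in all.
Check: order respected (L at step 1, B at step 4); 8 moves as required.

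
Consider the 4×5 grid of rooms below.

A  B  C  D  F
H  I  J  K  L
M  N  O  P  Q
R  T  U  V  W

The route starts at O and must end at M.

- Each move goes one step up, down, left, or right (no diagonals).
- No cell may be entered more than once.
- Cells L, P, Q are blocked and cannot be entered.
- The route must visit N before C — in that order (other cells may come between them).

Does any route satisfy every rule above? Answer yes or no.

yes

One route that works: O → N → I → J → C → B → A → H → M.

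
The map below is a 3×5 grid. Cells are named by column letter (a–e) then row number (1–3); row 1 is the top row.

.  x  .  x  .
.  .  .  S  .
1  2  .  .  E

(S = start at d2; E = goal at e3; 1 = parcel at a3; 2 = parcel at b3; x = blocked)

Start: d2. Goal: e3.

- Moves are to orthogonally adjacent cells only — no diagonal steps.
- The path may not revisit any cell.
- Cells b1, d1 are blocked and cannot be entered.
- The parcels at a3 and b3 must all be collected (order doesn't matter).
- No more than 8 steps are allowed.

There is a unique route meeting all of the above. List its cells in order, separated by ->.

d2 -> c2 -> b2 -> a2 -> a3 -> b3 -> c3 -> d3 -> e3

The budget equals the shortest possible length, so every move has to be on a shortest route through the required cells.
Route from d2: 3× left (reaching a2), down to a3, 4× right (reaching e3) — 8 moves in all.
Check: all required cells visited; 8 ≤ 8 moves.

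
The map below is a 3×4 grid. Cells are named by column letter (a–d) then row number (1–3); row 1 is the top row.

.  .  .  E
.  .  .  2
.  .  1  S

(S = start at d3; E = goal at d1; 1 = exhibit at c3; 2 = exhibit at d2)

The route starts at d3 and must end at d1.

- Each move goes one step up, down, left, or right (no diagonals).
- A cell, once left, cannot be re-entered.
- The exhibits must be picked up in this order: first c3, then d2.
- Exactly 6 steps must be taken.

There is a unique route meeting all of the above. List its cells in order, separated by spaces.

d3 c3 b3 b2 c2 d2 d1

The waypoints must appear in the order c3, d2, with no cell reused.
Route from d3: 2× left (reaching b3), up to b2, 2× right (reaching d2), up to d1 — 6 moves in all.
Check: order respected (1 at step 1, 2 at step 5); 6 moves as required.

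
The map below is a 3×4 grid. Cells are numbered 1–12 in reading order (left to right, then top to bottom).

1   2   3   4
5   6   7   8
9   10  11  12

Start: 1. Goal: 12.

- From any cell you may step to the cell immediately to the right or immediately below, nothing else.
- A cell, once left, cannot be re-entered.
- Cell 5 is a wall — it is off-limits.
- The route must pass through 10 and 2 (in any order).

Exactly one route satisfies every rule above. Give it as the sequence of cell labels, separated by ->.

1 -> 2 -> 6 -> 10 -> 11 -> 12

Moves only go right or down, so the column and row indices never decrease.
Route from 1: right to 2, 2× down (reaching 10), 2× right (reaching 12) — 5 moves in all.
Check: all required cells visited.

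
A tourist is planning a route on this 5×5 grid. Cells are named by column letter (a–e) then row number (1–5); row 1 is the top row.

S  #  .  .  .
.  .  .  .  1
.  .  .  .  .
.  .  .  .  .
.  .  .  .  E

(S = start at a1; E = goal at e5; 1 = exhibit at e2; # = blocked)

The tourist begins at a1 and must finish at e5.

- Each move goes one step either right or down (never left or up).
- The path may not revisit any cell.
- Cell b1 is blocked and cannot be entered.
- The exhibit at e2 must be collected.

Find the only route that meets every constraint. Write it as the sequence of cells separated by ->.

a1 -> a2 -> b2 -> c2 -> d2 -> e2 -> e3 -> e4 -> e5

Moves only go right or down, so the column and row indices never decrease.
Route from a1: down 1 to a2, right 4 to e2, down 3 to e5 — 8 moves in all.
Check: all required cells visited.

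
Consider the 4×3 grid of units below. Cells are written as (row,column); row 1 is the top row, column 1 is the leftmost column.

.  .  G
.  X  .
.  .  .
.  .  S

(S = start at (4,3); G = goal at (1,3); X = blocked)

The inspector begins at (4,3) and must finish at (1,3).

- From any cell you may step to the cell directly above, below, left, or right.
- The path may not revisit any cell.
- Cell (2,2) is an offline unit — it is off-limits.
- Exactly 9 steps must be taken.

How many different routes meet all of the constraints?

Need simple routes of exactly 9 moves from (4,3) to (1,3) (Manhattan distance 3, so 3 moves are spent on a detour and 3 undoing it).
Enumerating: (4,3) (3,3) (3,2) (4,2) (4,1) (3,1) (2,1) (1,1) (1,2) (1,3).
That gives 1 route.

1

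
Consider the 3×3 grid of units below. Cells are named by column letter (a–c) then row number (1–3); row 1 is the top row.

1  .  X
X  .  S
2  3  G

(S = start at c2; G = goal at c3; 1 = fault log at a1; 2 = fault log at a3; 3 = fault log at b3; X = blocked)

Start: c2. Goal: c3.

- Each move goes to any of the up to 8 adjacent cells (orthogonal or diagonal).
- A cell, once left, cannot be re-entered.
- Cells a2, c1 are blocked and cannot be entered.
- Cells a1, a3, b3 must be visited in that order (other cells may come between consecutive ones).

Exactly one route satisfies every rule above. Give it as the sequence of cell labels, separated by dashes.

The waypoints must appear in the order a1, a3, b3, with no cell reused.
Route from c2: up-left to b1, left to a1, down-right to b2, down-left to a3, 2× right (reaching c3) — 6 moves in all.
Check: order respected (1 at step 2, 2 at step 4, 3 at step 5).

c2 - b1 - a1 - b2 - a3 - b3 - c3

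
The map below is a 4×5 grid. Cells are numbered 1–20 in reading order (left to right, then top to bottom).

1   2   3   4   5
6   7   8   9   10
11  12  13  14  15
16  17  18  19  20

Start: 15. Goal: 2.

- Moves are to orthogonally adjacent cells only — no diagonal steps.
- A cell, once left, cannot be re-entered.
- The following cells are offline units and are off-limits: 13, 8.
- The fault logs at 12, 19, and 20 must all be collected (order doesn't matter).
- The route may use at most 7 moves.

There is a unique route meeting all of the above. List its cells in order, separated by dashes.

15 - 20 - 19 - 18 - 17 - 12 - 7 - 2

The budget equals the shortest possible length, so every move has to be on a shortest route through the required cells.
Route from 15: down to 20, 3× left (reaching 17), 3× up (reaching 2) — 7 moves in all.
Check: all required cells visited; 7 ≤ 7 moves.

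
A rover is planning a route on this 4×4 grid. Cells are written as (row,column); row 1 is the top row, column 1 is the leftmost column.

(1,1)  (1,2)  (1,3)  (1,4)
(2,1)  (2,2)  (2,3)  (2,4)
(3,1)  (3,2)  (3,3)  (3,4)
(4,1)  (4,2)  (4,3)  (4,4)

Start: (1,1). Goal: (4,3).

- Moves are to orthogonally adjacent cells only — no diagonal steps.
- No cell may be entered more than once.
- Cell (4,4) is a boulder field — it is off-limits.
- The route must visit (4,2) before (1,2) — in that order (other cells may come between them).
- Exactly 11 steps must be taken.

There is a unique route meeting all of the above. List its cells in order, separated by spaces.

(1,1) (2,1) (3,1) (4,1) (4,2) (3,2) (2,2) (1,2) (1,3) (2,3) (3,3) (4,3)

The waypoints must appear in the order (4,2), (1,2), with no cell reused.
Route from (1,1): down 3 to (4,1), right 1 to (4,2), up 3 to (1,2), right 1 to (1,3), down 3 to (4,3) — 11 moves in all.
Check: order respected ((4,2) at step 4, (1,2) at step 7); 11 moves as required.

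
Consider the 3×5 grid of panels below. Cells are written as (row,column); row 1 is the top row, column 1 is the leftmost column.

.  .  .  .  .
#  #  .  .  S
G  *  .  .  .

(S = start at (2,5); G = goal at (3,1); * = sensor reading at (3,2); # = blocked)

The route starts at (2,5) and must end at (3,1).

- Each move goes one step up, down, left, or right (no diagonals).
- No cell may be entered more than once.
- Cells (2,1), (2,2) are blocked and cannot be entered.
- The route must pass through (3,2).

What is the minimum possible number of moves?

Any route passes through (3,2) somewhere between (2,5) and (3,1). Summing Manhattan distances along the two legs ((2,5) → (3,2) → (3,1)) gives a lower bound of 4 + 1 = 5 moves.
A route of 5 moves achieves this: (2,5) → (3,5) → (3,4) → (3,3) → (3,2) → (3,1).
Since 5 matches the lower bound, it is optimal.

5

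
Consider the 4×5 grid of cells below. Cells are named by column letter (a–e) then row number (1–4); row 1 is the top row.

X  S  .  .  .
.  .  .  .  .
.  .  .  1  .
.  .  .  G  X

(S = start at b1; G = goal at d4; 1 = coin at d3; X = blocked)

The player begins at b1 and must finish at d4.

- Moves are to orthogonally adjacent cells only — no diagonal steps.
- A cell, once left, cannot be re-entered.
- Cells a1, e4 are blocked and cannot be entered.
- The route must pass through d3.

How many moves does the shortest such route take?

5

Any route passes through d3 somewhere between b1 and d4. Summing Manhattan distances along the two legs (b1 → d3 → d4) gives a lower bound of 4 + 1 = 5 moves.
A route of 5 moves achieves this: b1 → b2 → b3 → c3 → d3 → d4.
Since 5 matches the lower bound, it is optimal.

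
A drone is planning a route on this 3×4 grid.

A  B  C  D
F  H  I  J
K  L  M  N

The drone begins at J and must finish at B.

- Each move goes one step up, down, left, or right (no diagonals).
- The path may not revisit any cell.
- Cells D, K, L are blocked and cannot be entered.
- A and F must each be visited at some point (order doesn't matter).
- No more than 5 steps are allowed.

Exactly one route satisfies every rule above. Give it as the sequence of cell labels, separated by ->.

J -> I -> H -> F -> A -> B

The 5-move cap with required stops at A, F leaves no slack for detours.
Route from J: left 3 to F, up 1 to A, right 1 to B — 5 moves in all.
Check: all required cells visited; 5 ≤ 5 moves.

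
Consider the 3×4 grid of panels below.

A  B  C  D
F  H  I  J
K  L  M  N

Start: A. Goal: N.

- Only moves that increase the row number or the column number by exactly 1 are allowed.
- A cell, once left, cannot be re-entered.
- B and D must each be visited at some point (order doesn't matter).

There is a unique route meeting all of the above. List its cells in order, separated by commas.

Moves only go right or down, so the column and row indices never decrease.
Route from A: 3× right (reaching D), 2× down (reaching N) — 5 moves in all.
Check: all required cells visited.

A, B, C, D, J, N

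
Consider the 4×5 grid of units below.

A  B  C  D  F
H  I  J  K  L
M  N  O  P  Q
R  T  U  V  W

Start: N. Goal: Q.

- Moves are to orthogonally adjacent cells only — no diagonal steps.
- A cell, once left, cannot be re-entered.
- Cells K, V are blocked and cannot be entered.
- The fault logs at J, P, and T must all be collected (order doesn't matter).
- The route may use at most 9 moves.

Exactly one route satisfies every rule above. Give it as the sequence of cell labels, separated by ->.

N -> T -> R -> M -> H -> I -> J -> O -> P -> Q

Any route must reach J, P, and T and still end at Q within 9 moves, so the order of the required stops is forced.
Route from N: down 1 to T, left 1 to R, up 2 to H, right 2 to J, down 1 to O, right 2 to Q — 9 moves in all.
Check: all required cells visited; 9 ≤ 9 moves.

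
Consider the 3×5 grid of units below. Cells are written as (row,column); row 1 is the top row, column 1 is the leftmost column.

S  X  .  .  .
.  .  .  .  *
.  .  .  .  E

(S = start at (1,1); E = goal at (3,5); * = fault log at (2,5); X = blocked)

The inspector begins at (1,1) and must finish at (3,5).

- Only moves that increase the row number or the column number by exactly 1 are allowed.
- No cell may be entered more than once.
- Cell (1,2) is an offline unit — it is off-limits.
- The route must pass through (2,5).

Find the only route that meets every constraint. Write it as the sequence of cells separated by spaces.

(1,1) (2,1) (2,2) (2,3) (2,4) (2,5) (3,5)

Moves only go right or down, so the column and row indices never decrease.
Route from (1,1): down 1 to (2,1), right 4 to (2,5), down 1 to (3,5) — 6 moves in all.
Check: all required cells visited.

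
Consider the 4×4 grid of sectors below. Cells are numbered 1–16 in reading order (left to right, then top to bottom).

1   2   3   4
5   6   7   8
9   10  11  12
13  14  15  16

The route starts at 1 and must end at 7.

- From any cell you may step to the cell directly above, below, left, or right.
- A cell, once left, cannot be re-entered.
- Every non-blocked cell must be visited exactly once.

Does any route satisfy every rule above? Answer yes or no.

yes

One route that works: 1 → 5 → 9 → 13 → 14 → 10 → 6 → 2 → 3 → 4 → 8 → 12 → 16 → 15 → 11 → 7.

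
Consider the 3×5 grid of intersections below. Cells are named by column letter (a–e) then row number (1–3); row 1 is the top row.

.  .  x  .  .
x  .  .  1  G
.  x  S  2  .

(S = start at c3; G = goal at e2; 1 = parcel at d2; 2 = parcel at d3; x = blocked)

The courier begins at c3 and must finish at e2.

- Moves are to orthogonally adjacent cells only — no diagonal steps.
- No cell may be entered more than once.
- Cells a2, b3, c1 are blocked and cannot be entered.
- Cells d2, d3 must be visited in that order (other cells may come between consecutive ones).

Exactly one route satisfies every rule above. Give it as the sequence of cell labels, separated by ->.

c3 -> c2 -> d2 -> d3 -> e3 -> e2

The waypoints must appear in the order d2, d3, with no cell reused.
Route from c3: up to c2, right to d2, down to d3, right to e3, up to e2 — 5 moves in all.
Check: order respected (1 at step 2, 2 at step 3).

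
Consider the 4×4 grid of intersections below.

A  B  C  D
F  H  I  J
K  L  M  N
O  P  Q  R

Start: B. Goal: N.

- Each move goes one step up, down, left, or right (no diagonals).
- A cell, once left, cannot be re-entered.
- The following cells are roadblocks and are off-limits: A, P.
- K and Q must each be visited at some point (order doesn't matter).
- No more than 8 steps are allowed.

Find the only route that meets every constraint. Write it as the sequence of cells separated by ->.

Any route must reach K and Q and still end at N within 8 moves, so the order of the required stops is forced.
Route from B: down 1 to H, left 1 to F, down 1 to K, right 2 to M, down 1 to Q, right 1 to R, up 1 to N — 8 moves in all.
Check: all required cells visited; 8 ≤ 8 moves.

B -> H -> F -> K -> L -> M -> Q -> R -> N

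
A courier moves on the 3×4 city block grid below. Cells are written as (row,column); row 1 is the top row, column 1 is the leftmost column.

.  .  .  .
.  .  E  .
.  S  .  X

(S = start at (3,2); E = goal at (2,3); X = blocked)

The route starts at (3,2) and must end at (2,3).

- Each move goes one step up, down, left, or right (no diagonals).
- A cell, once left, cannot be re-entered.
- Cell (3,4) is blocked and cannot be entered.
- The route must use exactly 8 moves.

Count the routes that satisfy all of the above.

3

Need simple routes of exactly 8 moves from (3,2) to (2,3) (Manhattan distance 2, so 3 moves are spent on a detour and 3 undoing it).
Enumerating: (3,2) (2,2) (2,1) (1,1) (1,2) (1,3) (1,4) (2,4) (2,3) | (3,2) (3,1) (2,1) (1,1) (1,2) (1,3) (1,4) (2,4) (2,3) | (3,2) (3,1) (2,1) (2,2) (1,2) (1,3) (1,4) (2,4) (2,3).
That gives 3 routes.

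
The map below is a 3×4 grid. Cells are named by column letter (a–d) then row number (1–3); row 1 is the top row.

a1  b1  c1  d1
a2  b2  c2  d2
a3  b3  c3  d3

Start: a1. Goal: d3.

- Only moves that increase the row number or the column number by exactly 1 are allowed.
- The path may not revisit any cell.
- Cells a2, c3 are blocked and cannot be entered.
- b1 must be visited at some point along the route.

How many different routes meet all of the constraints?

3

A right/down-only route from a1 to d3 makes exactly 2 down-moves and 3 right-moves in some order.
With no other constraints that would be C(5,2) = 10 routes.
Split at b1 and multiply the segment counts (each segment already excludes blocked cells): a1→b1: 1; b1→d3: 3; product = 3.
That gives 3 routes.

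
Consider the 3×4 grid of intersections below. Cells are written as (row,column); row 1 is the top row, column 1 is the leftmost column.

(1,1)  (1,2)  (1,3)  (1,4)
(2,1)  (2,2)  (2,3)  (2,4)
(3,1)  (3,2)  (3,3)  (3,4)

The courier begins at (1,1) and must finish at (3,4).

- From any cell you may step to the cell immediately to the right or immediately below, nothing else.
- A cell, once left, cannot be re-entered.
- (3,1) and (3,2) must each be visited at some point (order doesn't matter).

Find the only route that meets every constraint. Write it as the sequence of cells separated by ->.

Moves only go right or down, so the column and row indices never decrease.
Route from (1,1): down 2 to (3,1), right 3 to (3,4) — 5 moves in all.
Check: all required cells visited.

(1,1) -> (2,1) -> (3,1) -> (3,2) -> (3,3) -> (3,4)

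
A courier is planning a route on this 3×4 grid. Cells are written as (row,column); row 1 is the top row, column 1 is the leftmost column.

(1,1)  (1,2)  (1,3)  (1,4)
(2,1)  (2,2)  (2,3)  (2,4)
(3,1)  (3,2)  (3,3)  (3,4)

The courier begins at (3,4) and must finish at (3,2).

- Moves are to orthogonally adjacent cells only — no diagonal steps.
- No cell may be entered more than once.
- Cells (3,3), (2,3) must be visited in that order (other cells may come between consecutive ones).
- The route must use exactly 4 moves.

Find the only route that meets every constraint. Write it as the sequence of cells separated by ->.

The waypoints must appear in the order (3,3), (2,3), with no cell reused.
Route from (3,4): left 1 to (3,3), up 1 to (2,3), left 1 to (2,2), down 1 to (3,2) — 4 moves in all.
Check: order respected ((3,3) at step 1, (2,3) at step 2); 4 moves as required.

(3,4) -> (3,3) -> (2,3) -> (2,2) -> (3,2)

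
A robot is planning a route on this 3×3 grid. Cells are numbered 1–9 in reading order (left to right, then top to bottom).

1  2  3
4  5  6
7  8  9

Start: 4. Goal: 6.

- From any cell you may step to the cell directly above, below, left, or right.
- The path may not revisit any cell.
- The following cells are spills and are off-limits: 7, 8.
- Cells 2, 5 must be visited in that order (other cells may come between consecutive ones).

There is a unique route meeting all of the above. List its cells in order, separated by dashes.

The waypoints must appear in the order 2, 5, with no cell reused.
Route from 4: up to 1, right to 2, down to 5, right to 6 — 4 moves in all.
Check: order respected (2 at step 2, 5 at step 3).

4 - 1 - 2 - 5 - 6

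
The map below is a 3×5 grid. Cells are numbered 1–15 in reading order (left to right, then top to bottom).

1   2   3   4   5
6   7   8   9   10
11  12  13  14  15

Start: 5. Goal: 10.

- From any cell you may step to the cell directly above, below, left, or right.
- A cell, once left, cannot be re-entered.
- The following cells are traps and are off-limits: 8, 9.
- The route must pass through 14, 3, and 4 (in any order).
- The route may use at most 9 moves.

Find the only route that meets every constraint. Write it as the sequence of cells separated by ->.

The 9-move cap with required stops at 14, 3, 4 leaves no slack for detours.
Route from 5: 3× left (reaching 2), 2× down (reaching 12), 3× right (reaching 15), up to 10 — 9 moves in all.
Check: all required cells visited; 9 ≤ 9 moves.

5 -> 4 -> 3 -> 2 -> 7 -> 12 -> 13 -> 14 -> 15 -> 10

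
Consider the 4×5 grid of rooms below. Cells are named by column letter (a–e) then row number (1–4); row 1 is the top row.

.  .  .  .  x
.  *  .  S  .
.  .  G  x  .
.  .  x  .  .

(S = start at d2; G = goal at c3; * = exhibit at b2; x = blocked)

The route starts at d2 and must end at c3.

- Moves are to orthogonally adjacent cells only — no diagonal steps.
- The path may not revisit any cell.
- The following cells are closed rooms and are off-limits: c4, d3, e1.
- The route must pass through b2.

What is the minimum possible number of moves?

Any route passes through b2 somewhere between d2 and c3. Summing Manhattan distances along the two legs (d2 → b2 → c3) gives a lower bound of 2 + 2 = 4 moves.
A route of 4 moves achieves this: d2 → c2 → b2 → b3 → c3.
Since 4 matches the lower bound, it is optimal.

4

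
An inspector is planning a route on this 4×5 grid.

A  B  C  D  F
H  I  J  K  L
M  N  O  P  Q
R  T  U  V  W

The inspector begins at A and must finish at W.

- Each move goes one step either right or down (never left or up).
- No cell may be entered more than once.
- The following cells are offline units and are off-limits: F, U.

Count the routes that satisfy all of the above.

A right/down-only route from A to W makes exactly 3 down-moves and 4 right-moves in some order.
With no other constraints that would be C(7,3) = 35 routes.
Subtract routes through each blocked cell (inclusion–exclusion for overlaps): − through F: 1 − through U: 10 → 24.
That gives 24 routes.

24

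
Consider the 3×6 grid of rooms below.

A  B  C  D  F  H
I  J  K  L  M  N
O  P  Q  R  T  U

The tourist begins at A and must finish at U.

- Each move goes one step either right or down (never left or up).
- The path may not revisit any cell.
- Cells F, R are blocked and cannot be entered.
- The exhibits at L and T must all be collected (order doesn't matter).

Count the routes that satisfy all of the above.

A right/down-only route from A to U makes exactly 2 down-moves and 5 right-moves in some order.
With no other constraints that would be C(7,2) = 21 routes.
A monotone route can only reach the required cells in the order L, T, so split there and multiply the segment counts (each segment already excludes blocked cells): A→L: 4; L→T: 1; T→U: 1; product = 4.
That gives 4 routes.

4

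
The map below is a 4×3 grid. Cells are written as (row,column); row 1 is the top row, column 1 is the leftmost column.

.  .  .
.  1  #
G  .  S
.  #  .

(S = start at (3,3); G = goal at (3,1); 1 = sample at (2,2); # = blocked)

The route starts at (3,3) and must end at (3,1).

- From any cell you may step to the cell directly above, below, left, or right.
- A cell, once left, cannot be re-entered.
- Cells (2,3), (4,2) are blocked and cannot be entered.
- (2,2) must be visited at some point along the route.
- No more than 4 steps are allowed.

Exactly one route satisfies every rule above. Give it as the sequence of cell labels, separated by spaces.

(3,3) (3,2) (2,2) (2,1) (3,1)

Any route must reach (2,2) and still end at (3,1) within 4 moves, so the order of the required stops is forced.
Route from (3,3): left to (3,2), up to (2,2), left to (2,1), down to (3,1) — 4 moves in all.
Check: all required cells visited; 4 ≤ 4 moves.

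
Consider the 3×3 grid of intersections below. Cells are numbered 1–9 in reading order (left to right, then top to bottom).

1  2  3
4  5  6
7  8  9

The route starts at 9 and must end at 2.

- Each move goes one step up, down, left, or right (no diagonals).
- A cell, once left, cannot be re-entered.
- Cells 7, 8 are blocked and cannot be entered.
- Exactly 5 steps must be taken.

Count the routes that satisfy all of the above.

Need simple routes of exactly 5 moves from 9 to 2 (Manhattan distance 3, so 1 moves are spent on a detour and 1 undoing it).
Enumerating: 9 6 5 4 1 2.
That gives 1 route.

1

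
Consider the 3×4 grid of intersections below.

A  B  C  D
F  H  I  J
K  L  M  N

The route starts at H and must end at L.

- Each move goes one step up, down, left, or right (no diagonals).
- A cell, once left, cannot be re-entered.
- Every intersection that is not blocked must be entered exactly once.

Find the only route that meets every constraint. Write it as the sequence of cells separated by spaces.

H I M N J D C B A F K L

Need to visit all 12 open cells exactly once, starting at H and ending at L.
Cell A has only two open neighbours (F and B), so the path must pass straight through it: one of those is the cell it's entered from and the other is where it exits.
Route from H: right to I, down to M, right to N, 2× up (reaching D), 3× left (reaching A), 2× down (reaching K), right to L — 11 moves in all.
Check: all 12 open cells covered.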